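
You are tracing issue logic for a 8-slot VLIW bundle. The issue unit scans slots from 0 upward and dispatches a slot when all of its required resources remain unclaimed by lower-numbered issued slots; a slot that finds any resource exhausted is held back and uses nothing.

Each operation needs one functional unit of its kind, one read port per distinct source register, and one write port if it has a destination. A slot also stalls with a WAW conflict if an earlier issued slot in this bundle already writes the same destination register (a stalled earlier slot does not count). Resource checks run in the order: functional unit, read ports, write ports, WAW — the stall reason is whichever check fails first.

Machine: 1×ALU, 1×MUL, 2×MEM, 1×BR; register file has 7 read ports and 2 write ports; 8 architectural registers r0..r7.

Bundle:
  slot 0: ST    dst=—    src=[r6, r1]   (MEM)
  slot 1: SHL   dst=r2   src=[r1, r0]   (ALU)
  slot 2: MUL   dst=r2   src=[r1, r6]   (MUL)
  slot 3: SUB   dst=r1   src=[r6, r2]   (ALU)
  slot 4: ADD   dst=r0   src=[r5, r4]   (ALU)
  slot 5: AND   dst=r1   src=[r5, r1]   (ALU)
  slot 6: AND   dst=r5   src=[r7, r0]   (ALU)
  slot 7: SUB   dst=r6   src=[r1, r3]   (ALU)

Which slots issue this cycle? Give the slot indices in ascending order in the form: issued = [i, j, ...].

issued = [0, 1]

[0] MEM needs rd=2 wr=0: ok; after: ALU=1 MUL=1 MEM=1 BR=1, R=5, W=2
[1] ALU needs rd=2 wr=1: ok; after: ALU=0 MUL=1 MEM=1 BR=1, R=3, W=1
[2] MUL needs rd=2 wr=1: WAW; after: ALU=0 MUL=1 MEM=1 BR=1, R=3, W=1
[3] ALU needs rd=2 wr=1: FU; after: ALU=0 MUL=1 MEM=1 BR=1, R=3, W=1
[4] ALU needs rd=2 wr=1: FU; after: ALU=0 MUL=1 MEM=1 BR=1, R=3, W=1
[5] ALU needs rd=2 wr=1: FU; after: ALU=0 MUL=1 MEM=1 BR=1, R=3, W=1
[6] ALU needs rd=2 wr=1: FU; after: ALU=0 MUL=1 MEM=1 BR=1, R=3, W=1
[7] ALU needs rd=2 wr=1: FU; after: ALU=0 MUL=1 MEM=1 BR=1, R=3, W=1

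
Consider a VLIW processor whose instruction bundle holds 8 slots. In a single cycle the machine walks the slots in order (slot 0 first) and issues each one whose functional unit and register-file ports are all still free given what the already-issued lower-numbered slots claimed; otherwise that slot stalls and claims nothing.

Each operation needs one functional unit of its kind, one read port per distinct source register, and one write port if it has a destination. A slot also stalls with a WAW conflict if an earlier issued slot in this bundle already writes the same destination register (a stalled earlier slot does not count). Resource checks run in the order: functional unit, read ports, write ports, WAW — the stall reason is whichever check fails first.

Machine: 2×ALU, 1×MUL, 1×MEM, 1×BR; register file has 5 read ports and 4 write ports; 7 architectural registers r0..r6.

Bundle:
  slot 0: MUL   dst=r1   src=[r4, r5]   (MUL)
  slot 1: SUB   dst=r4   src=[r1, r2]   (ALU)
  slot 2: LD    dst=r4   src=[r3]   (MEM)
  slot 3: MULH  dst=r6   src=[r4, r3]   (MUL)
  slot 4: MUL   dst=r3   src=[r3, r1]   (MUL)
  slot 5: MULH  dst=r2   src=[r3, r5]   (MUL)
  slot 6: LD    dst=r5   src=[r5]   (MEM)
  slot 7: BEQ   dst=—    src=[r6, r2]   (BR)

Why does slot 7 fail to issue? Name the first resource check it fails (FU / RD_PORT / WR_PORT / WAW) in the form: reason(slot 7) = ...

[0] MUL needs rd=2 wr=1: ok; after: ALU=2 MUL=0 MEM=1 BR=1, R=3, W=3
[1] ALU needs rd=2 wr=1: ok; after: ALU=1 MUL=0 MEM=1 BR=1, R=1, W=2
[2] MEM needs rd=1 wr=1: WAW; after: ALU=1 MUL=0 MEM=1 BR=1, R=1, W=2
[3] MUL needs rd=2 wr=1: FU; after: ALU=1 MUL=0 MEM=1 BR=1, R=1, W=2
[4] MUL needs rd=2 wr=1: FU; after: ALU=1 MUL=0 MEM=1 BR=1, R=1, W=2
[5] MUL needs rd=2 wr=1: FU; after: ALU=1 MUL=0 MEM=1 BR=1, R=1, W=2
[6] MEM needs rd=1 wr=1: ok; after: ALU=1 MUL=0 MEM=0 BR=1, R=0, W=1
[7] BR needs rd=2 wr=0: RD_PORT; after: ALU=1 MUL=0 MEM=0 BR=1, R=0, W=1

reason(slot 7) = RD_PORT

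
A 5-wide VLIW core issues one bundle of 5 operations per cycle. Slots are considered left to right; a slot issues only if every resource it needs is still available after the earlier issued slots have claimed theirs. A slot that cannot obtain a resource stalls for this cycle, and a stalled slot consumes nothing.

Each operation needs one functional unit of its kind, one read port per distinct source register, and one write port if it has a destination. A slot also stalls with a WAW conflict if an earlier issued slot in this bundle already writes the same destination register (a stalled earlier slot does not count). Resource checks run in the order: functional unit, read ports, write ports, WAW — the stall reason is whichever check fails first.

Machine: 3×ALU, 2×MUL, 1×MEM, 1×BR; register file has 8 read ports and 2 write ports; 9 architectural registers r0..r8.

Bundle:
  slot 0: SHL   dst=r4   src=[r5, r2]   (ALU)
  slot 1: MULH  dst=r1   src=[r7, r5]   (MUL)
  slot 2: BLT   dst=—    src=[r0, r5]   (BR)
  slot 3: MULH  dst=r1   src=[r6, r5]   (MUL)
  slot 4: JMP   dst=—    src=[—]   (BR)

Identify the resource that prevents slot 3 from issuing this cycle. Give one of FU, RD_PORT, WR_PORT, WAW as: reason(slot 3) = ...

(0) want 1×ALU +2rd +1wr — yes → AL2|MU2|ME1|BR1|rd6|wr1
(1) want 1×MUL +2rd +1wr — yes → AL2|MU1|ME1|BR1|rd4|wr0
(2) want 1×BR +2rd +0wr — yes → AL2|MU1|ME1|BR0|rd2|wr0
(3) want 1×MUL +2rd +1wr — WR_PORT → AL2|MU1|ME1|BR0|rd2|wr0
(4) want 1×BR +0rd +0wr — FU → AL2|MU1|ME1|BR0|rd2|wr0

reason(slot 3) = WR_PORT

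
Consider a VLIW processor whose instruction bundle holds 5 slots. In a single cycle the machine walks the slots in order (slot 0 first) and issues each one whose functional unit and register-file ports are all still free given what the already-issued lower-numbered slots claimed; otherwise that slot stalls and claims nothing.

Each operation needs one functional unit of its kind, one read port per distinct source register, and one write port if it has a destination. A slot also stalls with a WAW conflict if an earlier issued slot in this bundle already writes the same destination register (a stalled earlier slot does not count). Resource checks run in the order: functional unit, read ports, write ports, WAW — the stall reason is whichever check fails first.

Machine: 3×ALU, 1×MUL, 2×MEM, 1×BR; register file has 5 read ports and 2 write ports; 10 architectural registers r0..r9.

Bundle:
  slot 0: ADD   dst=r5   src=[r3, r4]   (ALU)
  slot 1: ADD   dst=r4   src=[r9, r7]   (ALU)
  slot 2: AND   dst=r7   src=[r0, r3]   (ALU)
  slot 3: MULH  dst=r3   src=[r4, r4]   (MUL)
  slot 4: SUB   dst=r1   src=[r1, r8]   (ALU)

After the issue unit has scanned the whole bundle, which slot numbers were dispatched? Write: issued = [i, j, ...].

slot 0 (ALU): ISSUE — free A2,Mu1,Ld2,B1 rp3 wp1
slot 1 (ALU): ISSUE — free A1,Mu1,Ld2,B1 rp1 wp0
slot 2 (ALU): stall RD_PORT — free A1,Mu1,Ld2,B1 rp1 wp0
slot 3 (MUL): stall WR_PORT — free A1,Mu1,Ld2,B1 rp1 wp0
slot 4 (ALU): stall RD_PORT — free A1,Mu1,Ld2,B1 rp1 wp0

issued = [0, 1]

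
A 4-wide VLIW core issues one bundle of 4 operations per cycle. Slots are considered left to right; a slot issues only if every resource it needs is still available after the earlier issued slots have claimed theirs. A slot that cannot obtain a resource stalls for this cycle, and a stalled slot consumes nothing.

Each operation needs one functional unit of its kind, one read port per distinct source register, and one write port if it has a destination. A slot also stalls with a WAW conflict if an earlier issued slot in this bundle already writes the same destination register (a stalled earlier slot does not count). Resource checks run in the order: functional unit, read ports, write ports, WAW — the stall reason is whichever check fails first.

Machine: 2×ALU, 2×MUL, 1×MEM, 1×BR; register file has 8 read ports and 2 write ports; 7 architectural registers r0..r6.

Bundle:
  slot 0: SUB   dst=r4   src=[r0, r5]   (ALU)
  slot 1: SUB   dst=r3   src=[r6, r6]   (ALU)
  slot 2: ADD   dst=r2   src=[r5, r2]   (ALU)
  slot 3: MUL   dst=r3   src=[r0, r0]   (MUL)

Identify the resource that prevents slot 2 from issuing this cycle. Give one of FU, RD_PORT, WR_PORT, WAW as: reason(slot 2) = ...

(0) want 1×ALU +2rd +1wr — yes → AL1|MU2|ME1|BR1|rd6|wr1
(1) want 1×ALU +1rd +1wr — yes → AL0|MU2|ME1|BR1|rd5|wr0
(2) want 1×ALU +2rd +1wr — FU → AL0|MU2|ME1|BR1|rd5|wr0
(3) want 1×MUL +1rd +1wr — WR_PORT → AL0|MU2|ME1|BR1|rd5|wr0

reason(slot 2) = FU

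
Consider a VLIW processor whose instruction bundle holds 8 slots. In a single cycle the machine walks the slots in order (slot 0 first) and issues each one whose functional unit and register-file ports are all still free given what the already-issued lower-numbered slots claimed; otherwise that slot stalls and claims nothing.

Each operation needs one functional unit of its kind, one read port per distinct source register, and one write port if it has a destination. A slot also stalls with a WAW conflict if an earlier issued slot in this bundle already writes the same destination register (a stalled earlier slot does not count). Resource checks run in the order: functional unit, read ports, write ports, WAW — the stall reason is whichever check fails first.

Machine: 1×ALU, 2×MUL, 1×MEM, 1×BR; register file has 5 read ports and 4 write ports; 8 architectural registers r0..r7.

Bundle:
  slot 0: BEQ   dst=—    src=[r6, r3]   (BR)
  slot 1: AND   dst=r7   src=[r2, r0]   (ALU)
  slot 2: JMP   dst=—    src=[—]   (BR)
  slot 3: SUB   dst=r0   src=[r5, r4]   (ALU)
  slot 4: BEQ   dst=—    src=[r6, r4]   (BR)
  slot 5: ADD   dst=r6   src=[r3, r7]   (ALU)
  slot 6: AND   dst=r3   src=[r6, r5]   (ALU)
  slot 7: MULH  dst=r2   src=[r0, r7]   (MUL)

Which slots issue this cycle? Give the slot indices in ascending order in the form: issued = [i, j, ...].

slot 0 (BR): ISSUE — free A1,Mu2,Ld1,B0 rp3 wp4
slot 1 (ALU): ISSUE — free A0,Mu2,Ld1,B0 rp1 wp3
slot 2 (BR): stall FU — free A0,Mu2,Ld1,B0 rp1 wp3
slot 3 (ALU): stall FU — free A0,Mu2,Ld1,B0 rp1 wp3
slot 4 (BR): stall FU — free A0,Mu2,Ld1,B0 rp1 wp3
slot 5 (ALU): stall FU — free A0,Mu2,Ld1,B0 rp1 wp3
slot 6 (ALU): stall FU — free A0,Mu2,Ld1,B0 rp1 wp3
slot 7 (MUL): stall RD_PORT — free A0,Mu2,Ld1,B0 rp1 wp3

issued = [0, 1]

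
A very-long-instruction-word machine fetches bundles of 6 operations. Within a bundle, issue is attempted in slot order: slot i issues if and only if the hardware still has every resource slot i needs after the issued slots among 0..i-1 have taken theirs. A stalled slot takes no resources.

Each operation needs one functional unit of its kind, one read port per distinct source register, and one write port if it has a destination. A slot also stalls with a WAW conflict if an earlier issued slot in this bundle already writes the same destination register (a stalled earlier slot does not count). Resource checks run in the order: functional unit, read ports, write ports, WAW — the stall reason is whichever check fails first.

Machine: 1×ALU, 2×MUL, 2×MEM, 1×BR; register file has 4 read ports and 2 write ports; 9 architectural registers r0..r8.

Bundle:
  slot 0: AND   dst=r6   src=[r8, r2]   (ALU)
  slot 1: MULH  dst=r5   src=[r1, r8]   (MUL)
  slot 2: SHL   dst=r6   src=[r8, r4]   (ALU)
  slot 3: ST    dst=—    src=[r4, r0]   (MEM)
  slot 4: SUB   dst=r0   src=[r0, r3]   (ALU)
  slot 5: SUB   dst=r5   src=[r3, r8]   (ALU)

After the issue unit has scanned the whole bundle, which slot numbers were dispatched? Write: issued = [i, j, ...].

#0 ALU src=r8,r2 dispatched  <A:0 Mu:2 Ld:2 B:1 rd:2 wr:1>
#1 MUL src=r1,r8 dispatched  <A:0 Mu:1 Ld:2 B:1 rd:0 wr:0>
#2 ALU src=r8,r4 held:FU  <A:0 Mu:1 Ld:2 B:1 rd:0 wr:0>
#3 MEM src=r4,r0 held:RD_PORT  <A:0 Mu:1 Ld:2 B:1 rd:0 wr:0>
#4 ALU src=r0,r3 held:FU  <A:0 Mu:1 Ld:2 B:1 rd:0 wr:0>
#5 ALU src=r3,r8 held:FU  <A:0 Mu:1 Ld:2 B:1 rd:0 wr:0>

issued = [0, 1]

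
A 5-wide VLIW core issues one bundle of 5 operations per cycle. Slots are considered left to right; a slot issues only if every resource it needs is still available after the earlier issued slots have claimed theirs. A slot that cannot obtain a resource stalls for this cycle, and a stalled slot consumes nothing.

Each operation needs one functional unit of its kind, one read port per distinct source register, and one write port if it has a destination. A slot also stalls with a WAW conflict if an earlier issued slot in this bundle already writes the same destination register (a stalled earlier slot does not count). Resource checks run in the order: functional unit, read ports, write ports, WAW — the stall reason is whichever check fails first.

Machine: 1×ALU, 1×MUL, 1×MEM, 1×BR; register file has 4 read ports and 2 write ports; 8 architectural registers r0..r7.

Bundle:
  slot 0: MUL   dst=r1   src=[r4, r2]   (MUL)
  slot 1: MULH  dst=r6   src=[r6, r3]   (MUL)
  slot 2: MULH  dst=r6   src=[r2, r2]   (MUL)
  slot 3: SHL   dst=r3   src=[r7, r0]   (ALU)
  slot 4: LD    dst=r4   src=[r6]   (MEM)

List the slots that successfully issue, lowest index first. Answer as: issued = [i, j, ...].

[0] MUL needs rd=2 wr=1: ok; after: ALU=1 MUL=0 MEM=1 BR=1, R=2, W=1
[1] MUL needs rd=2 wr=1: FU; after: ALU=1 MUL=0 MEM=1 BR=1, R=2, W=1
[2] MUL needs rd=1 wr=1: FU; after: ALU=1 MUL=0 MEM=1 BR=1, R=2, W=1
[3] ALU needs rd=2 wr=1: ok; after: ALU=0 MUL=0 MEM=1 BR=1, R=0, W=0
[4] MEM needs rd=1 wr=1: RD_PORT; after: ALU=0 MUL=0 MEM=1 BR=1, R=0, W=0

issued = [0, 3]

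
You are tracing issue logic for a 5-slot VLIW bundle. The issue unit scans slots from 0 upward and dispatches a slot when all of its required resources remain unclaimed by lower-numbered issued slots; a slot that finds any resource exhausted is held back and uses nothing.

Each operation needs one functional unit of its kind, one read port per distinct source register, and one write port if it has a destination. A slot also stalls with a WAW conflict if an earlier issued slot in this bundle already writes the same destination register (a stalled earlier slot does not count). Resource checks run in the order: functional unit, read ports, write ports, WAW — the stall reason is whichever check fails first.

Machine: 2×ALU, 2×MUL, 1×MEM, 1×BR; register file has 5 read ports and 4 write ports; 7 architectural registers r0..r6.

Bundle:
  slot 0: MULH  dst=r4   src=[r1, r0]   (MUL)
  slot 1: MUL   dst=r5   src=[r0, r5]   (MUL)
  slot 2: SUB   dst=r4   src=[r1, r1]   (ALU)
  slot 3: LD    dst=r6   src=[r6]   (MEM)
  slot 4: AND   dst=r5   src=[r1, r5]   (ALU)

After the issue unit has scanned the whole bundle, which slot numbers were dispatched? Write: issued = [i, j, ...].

issued = [0, 1, 3]

(0) want 1×MUL +2rd +1wr — yes → AL2|MU1|ME1|BR1|rd3|wr3
(1) want 1×MUL +2rd +1wr — yes → AL2|MU0|ME1|BR1|rd1|wr2
(2) want 1×ALU +1rd +1wr — WAW → AL2|MU0|ME1|BR1|rd1|wr2
(3) want 1×MEM +1rd +1wr — yes → AL2|MU0|ME0|BR1|rd0|wr1
(4) want 1×ALU +2rd +1wr — RD_PORT → AL2|MU0|ME0|BR1|rd0|wr1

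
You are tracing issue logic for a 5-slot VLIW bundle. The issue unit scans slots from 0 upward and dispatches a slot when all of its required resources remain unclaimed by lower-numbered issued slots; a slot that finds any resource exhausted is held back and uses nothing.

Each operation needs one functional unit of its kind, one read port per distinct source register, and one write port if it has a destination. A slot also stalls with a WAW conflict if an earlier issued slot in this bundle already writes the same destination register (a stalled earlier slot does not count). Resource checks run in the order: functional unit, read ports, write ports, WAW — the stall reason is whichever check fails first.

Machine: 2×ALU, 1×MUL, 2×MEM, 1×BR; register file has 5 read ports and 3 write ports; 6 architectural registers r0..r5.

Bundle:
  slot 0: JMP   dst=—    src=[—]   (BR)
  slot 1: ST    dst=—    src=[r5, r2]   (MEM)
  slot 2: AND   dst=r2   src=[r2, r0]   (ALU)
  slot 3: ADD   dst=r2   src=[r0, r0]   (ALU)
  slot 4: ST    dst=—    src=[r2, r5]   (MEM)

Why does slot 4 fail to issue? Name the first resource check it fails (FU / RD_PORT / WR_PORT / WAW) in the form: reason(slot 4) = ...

reason(slot 4) = RD_PORT

slot 0 (BR): ISSUE — free A2,Mu1,Ld2,B0 rp5 wp3
slot 1 (MEM): ISSUE — free A2,Mu1,Ld1,B0 rp3 wp3
slot 2 (ALU): ISSUE — free A1,Mu1,Ld1,B0 rp1 wp2
slot 3 (ALU): stall WAW — free A1,Mu1,Ld1,B0 rp1 wp2
slot 4 (MEM): stall RD_PORT — free A1,Mu1,Ld1,B0 rp1 wp2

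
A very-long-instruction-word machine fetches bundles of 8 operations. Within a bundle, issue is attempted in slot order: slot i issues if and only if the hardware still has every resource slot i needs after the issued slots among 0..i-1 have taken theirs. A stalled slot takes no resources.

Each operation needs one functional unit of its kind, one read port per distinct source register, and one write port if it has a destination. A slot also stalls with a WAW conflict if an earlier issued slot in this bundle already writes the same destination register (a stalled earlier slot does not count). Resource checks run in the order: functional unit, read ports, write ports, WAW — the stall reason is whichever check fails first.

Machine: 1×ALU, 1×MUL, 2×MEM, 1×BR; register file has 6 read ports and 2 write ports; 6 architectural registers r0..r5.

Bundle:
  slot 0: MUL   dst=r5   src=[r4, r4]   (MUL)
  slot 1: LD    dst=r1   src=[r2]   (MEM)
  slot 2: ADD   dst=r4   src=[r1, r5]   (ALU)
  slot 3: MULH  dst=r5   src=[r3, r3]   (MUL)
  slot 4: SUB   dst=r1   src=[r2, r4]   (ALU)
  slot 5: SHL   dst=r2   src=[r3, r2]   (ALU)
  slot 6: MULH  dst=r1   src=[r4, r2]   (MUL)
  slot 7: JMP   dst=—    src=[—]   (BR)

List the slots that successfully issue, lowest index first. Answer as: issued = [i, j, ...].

issued = [0, 1, 7]

slot 0 (MUL): ISSUE — free A1,Mu0,Ld2,B1 rp5 wp1
slot 1 (MEM): ISSUE — free A1,Mu0,Ld1,B1 rp4 wp0
slot 2 (ALU): stall WR_PORT — free A1,Mu0,Ld1,B1 rp4 wp0
slot 3 (MUL): stall FU — free A1,Mu0,Ld1,B1 rp4 wp0
slot 4 (ALU): stall WR_PORT — free A1,Mu0,Ld1,B1 rp4 wp0
slot 5 (ALU): stall WR_PORT — free A1,Mu0,Ld1,B1 rp4 wp0
slot 6 (MUL): stall FU — free A1,Mu0,Ld1,B1 rp4 wp0
slot 7 (BR): ISSUE — free A1,Mu0,Ld1,B0 rp4 wp0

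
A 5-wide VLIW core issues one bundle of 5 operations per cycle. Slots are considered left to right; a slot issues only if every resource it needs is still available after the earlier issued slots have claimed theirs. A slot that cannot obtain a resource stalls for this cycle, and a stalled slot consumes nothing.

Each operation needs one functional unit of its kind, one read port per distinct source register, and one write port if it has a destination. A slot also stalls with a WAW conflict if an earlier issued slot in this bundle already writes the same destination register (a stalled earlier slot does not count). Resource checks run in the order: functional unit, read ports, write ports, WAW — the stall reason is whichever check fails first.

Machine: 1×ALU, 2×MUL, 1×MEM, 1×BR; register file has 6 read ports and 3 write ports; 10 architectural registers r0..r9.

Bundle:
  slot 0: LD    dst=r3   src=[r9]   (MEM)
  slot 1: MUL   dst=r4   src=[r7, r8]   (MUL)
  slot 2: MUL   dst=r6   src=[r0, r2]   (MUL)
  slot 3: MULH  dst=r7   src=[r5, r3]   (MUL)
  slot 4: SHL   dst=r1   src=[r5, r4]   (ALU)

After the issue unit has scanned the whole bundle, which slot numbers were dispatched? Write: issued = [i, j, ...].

#0 MEM src=r9 dispatched  <A:1 Mu:2 Ld:0 B:1 rd:5 wr:2>
#1 MUL src=r7,r8 dispatched  <A:1 Mu:1 Ld:0 B:1 rd:3 wr:1>
#2 MUL src=r0,r2 dispatched  <A:1 Mu:0 Ld:0 B:1 rd:1 wr:0>
#3 MUL src=r5,r3 held:FU  <A:1 Mu:0 Ld:0 B:1 rd:1 wr:0>
#4 ALU src=r5,r4 held:RD_PORT  <A:1 Mu:0 Ld:0 B:1 rd:1 wr:0>

issued = [0, 1, 2]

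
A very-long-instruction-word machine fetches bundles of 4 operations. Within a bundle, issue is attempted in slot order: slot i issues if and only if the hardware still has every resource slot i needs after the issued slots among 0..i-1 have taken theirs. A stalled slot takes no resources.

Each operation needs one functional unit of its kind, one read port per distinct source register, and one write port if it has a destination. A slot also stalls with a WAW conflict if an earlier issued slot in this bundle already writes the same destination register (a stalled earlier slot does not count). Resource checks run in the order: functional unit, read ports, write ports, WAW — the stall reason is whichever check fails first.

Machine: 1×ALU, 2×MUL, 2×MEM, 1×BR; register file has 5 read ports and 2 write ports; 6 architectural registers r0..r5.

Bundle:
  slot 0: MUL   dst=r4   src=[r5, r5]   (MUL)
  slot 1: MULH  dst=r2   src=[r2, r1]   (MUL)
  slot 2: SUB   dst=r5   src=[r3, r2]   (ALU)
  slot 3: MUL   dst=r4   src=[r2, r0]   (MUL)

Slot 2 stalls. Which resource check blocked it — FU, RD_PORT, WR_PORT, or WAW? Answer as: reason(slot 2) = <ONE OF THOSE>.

reason(slot 2) = WR_PORT

#0 MUL src=r5,r5 dispatched  <A:1 Mu:1 Ld:2 B:1 rd:4 wr:1>
#1 MUL src=r2,r1 dispatched  <A:1 Mu:0 Ld:2 B:1 rd:2 wr:0>
#2 ALU src=r3,r2 held:WR_PORT  <A:1 Mu:0 Ld:2 B:1 rd:2 wr:0>
#3 MUL src=r2,r0 held:FU  <A:1 Mu:0 Ld:2 B:1 rd:2 wr:0>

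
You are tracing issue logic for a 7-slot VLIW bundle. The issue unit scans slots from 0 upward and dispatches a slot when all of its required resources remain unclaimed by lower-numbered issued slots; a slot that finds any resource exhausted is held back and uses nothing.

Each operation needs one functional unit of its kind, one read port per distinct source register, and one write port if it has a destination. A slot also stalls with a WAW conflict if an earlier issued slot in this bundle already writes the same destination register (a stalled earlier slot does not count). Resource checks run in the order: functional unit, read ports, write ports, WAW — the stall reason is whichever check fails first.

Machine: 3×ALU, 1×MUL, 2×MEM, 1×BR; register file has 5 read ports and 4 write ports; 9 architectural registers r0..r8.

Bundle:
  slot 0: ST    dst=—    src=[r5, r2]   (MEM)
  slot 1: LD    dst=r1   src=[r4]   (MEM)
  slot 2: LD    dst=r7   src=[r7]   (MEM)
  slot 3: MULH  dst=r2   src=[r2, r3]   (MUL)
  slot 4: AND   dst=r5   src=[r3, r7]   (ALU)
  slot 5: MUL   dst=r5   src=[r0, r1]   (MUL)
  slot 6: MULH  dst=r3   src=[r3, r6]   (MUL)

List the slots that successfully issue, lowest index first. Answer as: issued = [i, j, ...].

issued = [0, 1, 3]

#0 MEM src=r5,r2 dispatched  <A:3 Mu:1 Ld:1 B:1 rd:3 wr:4>
#1 MEM src=r4 dispatched  <A:3 Mu:1 Ld:0 B:1 rd:2 wr:3>
#2 MEM src=r7 held:FU  <A:3 Mu:1 Ld:0 B:1 rd:2 wr:3>
#3 MUL src=r2,r3 dispatched  <A:3 Mu:0 Ld:0 B:1 rd:0 wr:2>
#4 ALU src=r3,r7 held:RD_PORT  <A:3 Mu:0 Ld:0 B:1 rd:0 wr:2>
#5 MUL src=r0,r1 held:FU  <A:3 Mu:0 Ld:0 B:1 rd:0 wr:2>
#6 MUL src=r3,r6 held:FU  <A:3 Mu:0 Ld:0 B:1 rd:0 wr:2>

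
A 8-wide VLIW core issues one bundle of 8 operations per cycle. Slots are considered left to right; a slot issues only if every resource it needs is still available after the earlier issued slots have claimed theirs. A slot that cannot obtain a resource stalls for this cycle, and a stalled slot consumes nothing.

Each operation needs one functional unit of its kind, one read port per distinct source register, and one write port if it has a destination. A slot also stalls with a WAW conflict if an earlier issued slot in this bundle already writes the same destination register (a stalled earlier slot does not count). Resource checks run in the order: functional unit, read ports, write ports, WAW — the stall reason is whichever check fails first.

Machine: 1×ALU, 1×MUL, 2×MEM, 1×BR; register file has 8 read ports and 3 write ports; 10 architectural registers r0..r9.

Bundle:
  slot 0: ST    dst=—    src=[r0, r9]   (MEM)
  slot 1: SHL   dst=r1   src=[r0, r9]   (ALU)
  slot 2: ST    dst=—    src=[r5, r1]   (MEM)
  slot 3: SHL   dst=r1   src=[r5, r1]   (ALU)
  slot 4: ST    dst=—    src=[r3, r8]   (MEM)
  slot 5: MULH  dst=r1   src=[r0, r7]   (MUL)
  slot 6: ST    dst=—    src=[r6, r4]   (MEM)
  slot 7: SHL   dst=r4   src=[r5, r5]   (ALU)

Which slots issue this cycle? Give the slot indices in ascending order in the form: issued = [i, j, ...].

issued = [0, 1, 2]

(0) want 1×MEM +2rd +0wr — yes → AL1|MU1|ME1|BR1|rd6|wr3
(1) want 1×ALU +2rd +1wr — yes → AL0|MU1|ME1|BR1|rd4|wr2
(2) want 1×MEM +2rd +0wr — yes → AL0|MU1|ME0|BR1|rd2|wr2
(3) want 1×ALU +2rd +1wr — FU → AL0|MU1|ME0|BR1|rd2|wr2
(4) want 1×MEM +2rd +0wr — FU → AL0|MU1|ME0|BR1|rd2|wr2
(5) want 1×MUL +2rd +1wr — WAW → AL0|MU1|ME0|BR1|rd2|wr2
(6) want 1×MEM +2rd +0wr — FU → AL0|MU1|ME0|BR1|rd2|wr2
(7) want 1×ALU +1rd +1wr — FU → AL0|MU1|ME0|BR1|rd2|wr2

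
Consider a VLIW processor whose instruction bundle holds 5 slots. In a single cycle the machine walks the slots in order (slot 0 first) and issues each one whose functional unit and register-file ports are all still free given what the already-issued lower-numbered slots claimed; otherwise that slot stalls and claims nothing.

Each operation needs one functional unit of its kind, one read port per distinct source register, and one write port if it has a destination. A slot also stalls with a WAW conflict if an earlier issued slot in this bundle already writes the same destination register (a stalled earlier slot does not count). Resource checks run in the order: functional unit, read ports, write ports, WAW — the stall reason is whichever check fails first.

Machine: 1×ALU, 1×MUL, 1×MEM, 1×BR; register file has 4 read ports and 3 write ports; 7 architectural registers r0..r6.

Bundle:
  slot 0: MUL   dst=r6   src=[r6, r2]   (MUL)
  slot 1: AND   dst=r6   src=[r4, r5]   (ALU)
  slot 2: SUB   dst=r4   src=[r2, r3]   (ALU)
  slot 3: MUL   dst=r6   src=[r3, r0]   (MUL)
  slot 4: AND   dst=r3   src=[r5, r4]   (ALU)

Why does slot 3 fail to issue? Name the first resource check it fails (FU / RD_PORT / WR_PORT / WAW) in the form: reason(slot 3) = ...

(0) want 1×MUL +2rd +1wr — yes → AL1|MU0|ME1|BR1|rd2|wr2
(1) want 1×ALU +2rd +1wr — WAW → AL1|MU0|ME1|BR1|rd2|wr2
(2) want 1×ALU +2rd +1wr — yes → AL0|MU0|ME1|BR1|rd0|wr1
(3) want 1×MUL +2rd +1wr — FU → AL0|MU0|ME1|BR1|rd0|wr1
(4) want 1×ALU +2rd +1wr — FU → AL0|MU0|ME1|BR1|rd0|wr1

reason(slot 3) = FU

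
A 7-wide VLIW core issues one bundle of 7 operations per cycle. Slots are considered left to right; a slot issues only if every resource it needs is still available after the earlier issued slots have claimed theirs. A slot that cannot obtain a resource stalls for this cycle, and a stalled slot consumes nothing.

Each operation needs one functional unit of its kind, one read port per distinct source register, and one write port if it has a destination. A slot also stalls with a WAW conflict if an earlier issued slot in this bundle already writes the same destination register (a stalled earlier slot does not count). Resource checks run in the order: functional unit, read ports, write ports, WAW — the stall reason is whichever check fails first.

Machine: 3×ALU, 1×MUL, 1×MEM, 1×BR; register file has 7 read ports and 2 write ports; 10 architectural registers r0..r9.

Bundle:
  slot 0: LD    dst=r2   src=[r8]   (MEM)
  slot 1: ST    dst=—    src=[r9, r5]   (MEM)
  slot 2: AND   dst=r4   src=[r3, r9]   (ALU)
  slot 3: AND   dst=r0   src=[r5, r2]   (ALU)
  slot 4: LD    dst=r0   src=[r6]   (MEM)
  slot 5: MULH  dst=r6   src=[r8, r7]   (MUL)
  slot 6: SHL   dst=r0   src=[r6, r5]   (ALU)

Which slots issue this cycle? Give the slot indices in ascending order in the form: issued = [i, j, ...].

(0) want 1×MEM +1rd +1wr — yes → AL3|MU1|ME0|BR1|rd6|wr1
(1) want 1×MEM +2rd +0wr — FU → AL3|MU1|ME0|BR1|rd6|wr1
(2) want 1×ALU +2rd +1wr — yes → AL2|MU1|ME0|BR1|rd4|wr0
(3) want 1×ALU +2rd +1wr — WR_PORT → AL2|MU1|ME0|BR1|rd4|wr0
(4) want 1×MEM +1rd +1wr — FU → AL2|MU1|ME0|BR1|rd4|wr0
(5) want 1×MUL +2rd +1wr — WR_PORT → AL2|MU1|ME0|BR1|rd4|wr0
(6) want 1×ALU +2rd +1wr — WR_PORT → AL2|MU1|ME0|BR1|rd4|wr0

issued = [0, 2]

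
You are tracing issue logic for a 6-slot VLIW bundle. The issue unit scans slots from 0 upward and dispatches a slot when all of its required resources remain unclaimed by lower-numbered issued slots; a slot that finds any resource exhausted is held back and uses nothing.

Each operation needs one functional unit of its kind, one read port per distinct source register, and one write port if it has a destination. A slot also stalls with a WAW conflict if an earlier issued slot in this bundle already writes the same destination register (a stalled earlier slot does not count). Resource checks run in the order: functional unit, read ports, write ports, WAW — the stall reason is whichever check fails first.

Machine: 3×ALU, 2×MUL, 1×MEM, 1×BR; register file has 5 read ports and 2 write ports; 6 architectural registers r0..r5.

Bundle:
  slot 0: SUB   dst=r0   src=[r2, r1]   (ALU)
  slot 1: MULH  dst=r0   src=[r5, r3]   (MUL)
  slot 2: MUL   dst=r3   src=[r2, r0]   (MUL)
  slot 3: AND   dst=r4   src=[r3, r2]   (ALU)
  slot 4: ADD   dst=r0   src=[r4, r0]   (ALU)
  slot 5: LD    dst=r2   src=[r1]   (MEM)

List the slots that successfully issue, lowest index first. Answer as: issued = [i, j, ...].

issued = [0, 2]

slot 0 (ALU): ISSUE — free A2,Mu2,Ld1,B1 rp3 wp1
slot 1 (MUL): stall WAW — free A2,Mu2,Ld1,B1 rp3 wp1
slot 2 (MUL): ISSUE — free A2,Mu1,Ld1,B1 rp1 wp0
slot 3 (ALU): stall RD_PORT — free A2,Mu1,Ld1,B1 rp1 wp0
slot 4 (ALU): stall RD_PORT — free A2,Mu1,Ld1,B1 rp1 wp0
slot 5 (MEM): stall WR_PORT — free A2,Mu1,Ld1,B1 rp1 wp0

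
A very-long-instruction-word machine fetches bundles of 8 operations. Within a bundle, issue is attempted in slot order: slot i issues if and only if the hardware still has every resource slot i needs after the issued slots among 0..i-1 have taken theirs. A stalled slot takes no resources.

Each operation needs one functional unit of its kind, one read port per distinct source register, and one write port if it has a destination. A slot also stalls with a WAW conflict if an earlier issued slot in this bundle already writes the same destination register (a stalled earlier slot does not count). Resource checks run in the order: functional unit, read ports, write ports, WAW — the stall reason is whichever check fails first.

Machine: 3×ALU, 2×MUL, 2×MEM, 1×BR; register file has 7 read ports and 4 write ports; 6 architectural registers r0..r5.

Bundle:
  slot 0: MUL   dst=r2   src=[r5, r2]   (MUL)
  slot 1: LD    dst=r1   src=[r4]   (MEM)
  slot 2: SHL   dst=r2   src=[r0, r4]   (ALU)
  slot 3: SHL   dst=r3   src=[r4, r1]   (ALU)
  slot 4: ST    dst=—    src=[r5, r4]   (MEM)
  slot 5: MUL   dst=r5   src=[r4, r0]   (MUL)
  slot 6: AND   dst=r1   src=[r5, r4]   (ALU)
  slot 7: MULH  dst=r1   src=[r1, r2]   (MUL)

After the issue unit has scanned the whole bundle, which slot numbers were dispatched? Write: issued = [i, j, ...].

slot 0 (MUL): ISSUE — free A3,Mu1,Ld2,B1 rp5 wp3
slot 1 (MEM): ISSUE — free A3,Mu1,Ld1,B1 rp4 wp2
slot 2 (ALU): stall WAW — free A3,Mu1,Ld1,B1 rp4 wp2
slot 3 (ALU): ISSUE — free A2,Mu1,Ld1,B1 rp2 wp1
slot 4 (MEM): ISSUE — free A2,Mu1,Ld0,B1 rp0 wp1
slot 5 (MUL): stall RD_PORT — free A2,Mu1,Ld0,B1 rp0 wp1
slot 6 (ALU): stall RD_PORT — free A2,Mu1,Ld0,B1 rp0 wp1
slot 7 (MUL): stall RD_PORT — free A2,Mu1,Ld0,B1 rp0 wp1

issued = [0, 1, 3, 4]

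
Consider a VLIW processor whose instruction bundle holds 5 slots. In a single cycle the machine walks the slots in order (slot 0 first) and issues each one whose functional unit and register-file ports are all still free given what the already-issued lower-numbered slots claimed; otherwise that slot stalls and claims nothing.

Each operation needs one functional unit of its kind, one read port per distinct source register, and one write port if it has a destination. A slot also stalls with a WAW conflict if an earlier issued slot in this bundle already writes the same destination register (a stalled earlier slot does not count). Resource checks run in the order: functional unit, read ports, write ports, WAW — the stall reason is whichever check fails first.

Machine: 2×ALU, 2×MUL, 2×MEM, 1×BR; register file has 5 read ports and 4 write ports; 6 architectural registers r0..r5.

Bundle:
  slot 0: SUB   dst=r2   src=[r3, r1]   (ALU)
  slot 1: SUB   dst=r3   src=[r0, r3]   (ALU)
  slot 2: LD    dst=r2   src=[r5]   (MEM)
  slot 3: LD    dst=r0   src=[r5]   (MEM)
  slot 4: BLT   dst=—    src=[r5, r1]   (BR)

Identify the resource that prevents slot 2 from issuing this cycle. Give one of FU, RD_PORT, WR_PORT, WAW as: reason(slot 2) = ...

reason(slot 2) = WAW

[0] ALU needs rd=2 wr=1: ok; after: ALU=1 MUL=2 MEM=2 BR=1, R=3, W=3
[1] ALU needs rd=2 wr=1: ok; after: ALU=0 MUL=2 MEM=2 BR=1, R=1, W=2
[2] MEM needs rd=1 wr=1: WAW; after: ALU=0 MUL=2 MEM=2 BR=1, R=1, W=2
[3] MEM needs rd=1 wr=1: ok; after: ALU=0 MUL=2 MEM=1 BR=1, R=0, W=1
[4] BR needs rd=2 wr=0: RD_PORT; after: ALU=0 MUL=2 MEM=1 BR=1, R=0, W=1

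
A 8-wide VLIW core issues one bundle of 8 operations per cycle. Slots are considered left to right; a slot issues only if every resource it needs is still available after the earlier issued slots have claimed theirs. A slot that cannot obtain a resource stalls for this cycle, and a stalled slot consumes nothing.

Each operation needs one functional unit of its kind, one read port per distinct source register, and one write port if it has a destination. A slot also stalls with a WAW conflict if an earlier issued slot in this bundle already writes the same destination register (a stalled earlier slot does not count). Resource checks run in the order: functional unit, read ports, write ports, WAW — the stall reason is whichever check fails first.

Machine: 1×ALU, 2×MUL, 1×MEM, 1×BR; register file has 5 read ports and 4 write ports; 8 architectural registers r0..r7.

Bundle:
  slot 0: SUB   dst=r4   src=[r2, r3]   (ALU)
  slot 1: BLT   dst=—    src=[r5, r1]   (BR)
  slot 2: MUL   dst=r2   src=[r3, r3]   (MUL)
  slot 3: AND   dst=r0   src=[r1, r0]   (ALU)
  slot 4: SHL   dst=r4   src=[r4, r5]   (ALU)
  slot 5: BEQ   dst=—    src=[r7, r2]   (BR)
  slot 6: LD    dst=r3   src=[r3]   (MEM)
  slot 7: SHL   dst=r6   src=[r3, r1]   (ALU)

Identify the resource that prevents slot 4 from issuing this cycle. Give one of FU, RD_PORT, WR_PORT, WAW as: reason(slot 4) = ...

[0] ALU needs rd=2 wr=1: ok; after: ALU=0 MUL=2 MEM=1 BR=1, R=3, W=3
[1] BR needs rd=2 wr=0: ok; after: ALU=0 MUL=2 MEM=1 BR=0, R=1, W=3
[2] MUL needs rd=1 wr=1: ok; after: ALU=0 MUL=1 MEM=1 BR=0, R=0, W=2
[3] ALU needs rd=2 wr=1: FU; after: ALU=0 MUL=1 MEM=1 BR=0, R=0, W=2
[4] ALU needs rd=2 wr=1: FU; after: ALU=0 MUL=1 MEM=1 BR=0, R=0, W=2
[5] BR needs rd=2 wr=0: FU; after: ALU=0 MUL=1 MEM=1 BR=0, R=0, W=2
[6] MEM needs rd=1 wr=1: RD_PORT; after: ALU=0 MUL=1 MEM=1 BR=0, R=0, W=2
[7] ALU needs rd=2 wr=1: FU; after: ALU=0 MUL=1 MEM=1 BR=0, R=0, W=2

reason(slot 4) = FU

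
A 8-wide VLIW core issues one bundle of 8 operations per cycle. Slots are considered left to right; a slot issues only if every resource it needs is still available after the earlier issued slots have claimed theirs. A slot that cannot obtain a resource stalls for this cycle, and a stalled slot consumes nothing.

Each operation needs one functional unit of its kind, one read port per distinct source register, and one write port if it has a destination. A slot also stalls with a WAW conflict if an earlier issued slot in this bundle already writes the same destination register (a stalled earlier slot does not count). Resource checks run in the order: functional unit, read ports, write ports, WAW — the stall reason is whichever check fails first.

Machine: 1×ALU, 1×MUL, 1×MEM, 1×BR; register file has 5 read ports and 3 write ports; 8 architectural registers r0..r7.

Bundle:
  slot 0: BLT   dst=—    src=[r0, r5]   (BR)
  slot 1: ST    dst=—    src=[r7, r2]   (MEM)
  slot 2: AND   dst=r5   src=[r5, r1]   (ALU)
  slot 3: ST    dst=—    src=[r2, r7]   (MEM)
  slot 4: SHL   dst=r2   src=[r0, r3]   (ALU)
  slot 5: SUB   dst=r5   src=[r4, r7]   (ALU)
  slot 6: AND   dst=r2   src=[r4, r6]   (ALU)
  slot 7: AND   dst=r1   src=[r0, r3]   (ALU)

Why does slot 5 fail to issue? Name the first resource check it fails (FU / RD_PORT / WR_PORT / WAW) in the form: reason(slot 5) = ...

reason(slot 5) = RD_PORT

(0) want 1×BR +2rd +0wr — yes → AL1|MU1|ME1|BR0|rd3|wr3
(1) want 1×MEM +2rd +0wr — yes → AL1|MU1|ME0|BR0|rd1|wr3
(2) want 1×ALU +2rd +1wr — RD_PORT → AL1|MU1|ME0|BR0|rd1|wr3
(3) want 1×MEM +2rd +0wr — FU → AL1|MU1|ME0|BR0|rd1|wr3
(4) want 1×ALU +2rd +1wr — RD_PORT → AL1|MU1|ME0|BR0|rd1|wr3
(5) want 1×ALU +2rd +1wr — RD_PORT → AL1|MU1|ME0|BR0|rd1|wr3
(6) want 1×ALU +2rd +1wr — RD_PORT → AL1|MU1|ME0|BR0|rd1|wr3
(7) want 1×ALU +2rd +1wr — RD_PORT → AL1|MU1|ME0|BR0|rd1|wr3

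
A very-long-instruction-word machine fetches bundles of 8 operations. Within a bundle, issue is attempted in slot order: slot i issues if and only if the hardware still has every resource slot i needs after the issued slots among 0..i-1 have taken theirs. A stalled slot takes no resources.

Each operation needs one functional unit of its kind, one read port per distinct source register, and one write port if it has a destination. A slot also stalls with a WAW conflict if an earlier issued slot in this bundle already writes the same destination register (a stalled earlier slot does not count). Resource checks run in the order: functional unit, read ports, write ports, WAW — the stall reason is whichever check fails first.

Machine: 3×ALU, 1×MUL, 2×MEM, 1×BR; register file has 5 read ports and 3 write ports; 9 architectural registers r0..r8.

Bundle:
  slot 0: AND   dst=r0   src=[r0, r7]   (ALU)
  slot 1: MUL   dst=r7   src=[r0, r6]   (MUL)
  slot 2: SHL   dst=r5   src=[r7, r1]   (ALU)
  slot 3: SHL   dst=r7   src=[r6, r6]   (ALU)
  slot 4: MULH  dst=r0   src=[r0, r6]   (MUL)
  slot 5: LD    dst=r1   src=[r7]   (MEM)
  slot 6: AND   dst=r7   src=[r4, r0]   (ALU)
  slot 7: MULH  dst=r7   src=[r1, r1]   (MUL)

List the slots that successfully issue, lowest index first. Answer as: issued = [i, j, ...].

issued = [0, 1, 5]

slot 0 (ALU): ISSUE — free A2,Mu1,Ld2,B1 rp3 wp2
slot 1 (MUL): ISSUE — free A2,Mu0,Ld2,B1 rp1 wp1
slot 2 (ALU): stall RD_PORT — free A2,Mu0,Ld2,B1 rp1 wp1
slot 3 (ALU): stall WAW — free A2,Mu0,Ld2,B1 rp1 wp1
slot 4 (MUL): stall FU — free A2,Mu0,Ld2,B1 rp1 wp1
slot 5 (MEM): ISSUE — free A2,Mu0,Ld1,B1 rp0 wp0
slot 6 (ALU): stall RD_PORT — free A2,Mu0,Ld1,B1 rp0 wp0
slot 7 (MUL): stall FU — free A2,Mu0,Ld1,B1 rp0 wp0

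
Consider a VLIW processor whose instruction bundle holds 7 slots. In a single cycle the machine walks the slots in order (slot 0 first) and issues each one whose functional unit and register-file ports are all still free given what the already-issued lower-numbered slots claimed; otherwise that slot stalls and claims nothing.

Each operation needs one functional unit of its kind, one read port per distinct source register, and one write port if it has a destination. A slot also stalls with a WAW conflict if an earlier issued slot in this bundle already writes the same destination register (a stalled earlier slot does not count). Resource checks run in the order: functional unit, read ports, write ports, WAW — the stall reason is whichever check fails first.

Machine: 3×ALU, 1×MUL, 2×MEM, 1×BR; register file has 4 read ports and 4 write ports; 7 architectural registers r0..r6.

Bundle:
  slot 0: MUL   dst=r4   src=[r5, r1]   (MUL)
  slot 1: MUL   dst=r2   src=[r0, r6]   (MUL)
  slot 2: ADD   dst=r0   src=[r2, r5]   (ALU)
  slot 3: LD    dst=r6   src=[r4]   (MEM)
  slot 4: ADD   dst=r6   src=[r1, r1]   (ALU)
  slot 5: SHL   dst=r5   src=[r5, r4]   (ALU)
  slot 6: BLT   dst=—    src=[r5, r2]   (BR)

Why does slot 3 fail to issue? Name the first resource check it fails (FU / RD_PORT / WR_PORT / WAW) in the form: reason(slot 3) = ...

(0) want 1×MUL +2rd +1wr — yes → AL3|MU0|ME2|BR1|rd2|wr3
(1) want 1×MUL +2rd +1wr — FU → AL3|MU0|ME2|BR1|rd2|wr3
(2) want 1×ALU +2rd +1wr — yes → AL2|MU0|ME2|BR1|rd0|wr2
(3) want 1×MEM +1rd +1wr — RD_PORT → AL2|MU0|ME2|BR1|rd0|wr2
(4) want 1×ALU +1rd +1wr — RD_PORT → AL2|MU0|ME2|BR1|rd0|wr2
(5) want 1×ALU +2rd +1wr — RD_PORT → AL2|MU0|ME2|BR1|rd0|wr2
(6) want 1×BR +2rd +0wr — RD_PORT → AL2|MU0|ME2|BR1|rd0|wr2

reason(slot 3) = RD_PORT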